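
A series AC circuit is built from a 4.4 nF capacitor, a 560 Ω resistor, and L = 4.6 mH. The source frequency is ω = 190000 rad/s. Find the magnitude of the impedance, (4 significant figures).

646.1 Ω

X_L = ωL = 874.0 Ω
X_C = 1/(ωC) = 1196 Ω
Net reactance X = X_L − X_C = -322.2 Ω
Z = 560.0 − j322.2 Ω
|Z| = √(560.0² + 322.2²) = 646.1 Ω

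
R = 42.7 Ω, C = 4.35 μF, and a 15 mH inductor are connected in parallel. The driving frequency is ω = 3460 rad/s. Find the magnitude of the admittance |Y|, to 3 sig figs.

23.8 mS

X_L = ωL = 51.9 Ω
X_C = 1/(ωC) = 66.4 Ω
Parallel: admittances add. Y = 1/R + 1/(jωL) + jωC
Y = (0.0234 − j0.00422) S
|Y| = 0.0238 S → |Z| = 1/|Y| = 42.0 Ω, ∠Z = −∠Y = 10.2°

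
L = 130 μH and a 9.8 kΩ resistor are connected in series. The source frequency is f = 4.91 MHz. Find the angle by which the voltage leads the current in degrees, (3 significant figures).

22.3°

ω = 2πf = 3.085e+07 rad/s
X_L = ωL = 4010 Ω
Z = 9800 + j4010 Ω
|Z| = √(9800² + 4010²) = 10600 Ω
∠Z = arctan(4010/9800) = 22.3°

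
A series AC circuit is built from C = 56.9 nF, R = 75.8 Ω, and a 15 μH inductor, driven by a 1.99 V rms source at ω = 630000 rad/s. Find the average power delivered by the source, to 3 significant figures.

49.3 mW

X_L = ωL = 9.45 Ω
X_C = 1/(ωC) = 27.9 Ω
Net reactance X = X_L − X_C = -18.4 Ω
Z = 75.8 − j18.4 Ω
|Z| = √(75.8² + 18.4²) = 78.0 Ω
∠Z = arctan(-18.4/75.8) = -13.7°
I = V/|Z| = 25.5 mA
P = VI cos φ = 1.99 × 0.0255 × cos(-13.7°) = 49.3 mW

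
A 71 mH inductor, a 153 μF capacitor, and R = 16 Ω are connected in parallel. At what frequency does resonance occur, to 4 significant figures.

ω₀ = 1/√(LC) = 1/√(0.071 × 0.000153) = 303.4 rad/s
f₀ = ω₀/(2π) = 48.29 Hz

48.29 Hz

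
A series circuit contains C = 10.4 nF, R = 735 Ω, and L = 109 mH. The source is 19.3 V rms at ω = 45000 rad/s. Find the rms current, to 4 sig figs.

6.738 mA

X_L = ωL = 4905 Ω
X_C = 1/(ωC) = 2137 Ω
Net reactance X = X_L − X_C = 2768 Ω
Z = 735.0 + j2768 Ω
|Z| = √(735.0² + 2768²) = 2864 Ω
I = V/|Z| = 19.3/2864 = 6.738 mA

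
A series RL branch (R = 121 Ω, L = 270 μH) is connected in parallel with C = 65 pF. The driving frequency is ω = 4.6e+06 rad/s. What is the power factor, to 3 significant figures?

X_L = ωL = 1240 Ω
X_C = 1/(ωC) = 3340 Ω
Branch 1 (R+jX_L): Z₁ = 121 + j1240 Ω, |Z₁| = 1250 Ω
Branch 2 (−jX_C): Z₂ = −j3340 Ω
Parallel: Z = Z₁Z₂/(Z₁+Z₂), |Z| = 1980 Ω, ∠Z = 81.1°
cos φ = cos(81.1°) = 0.154

0.154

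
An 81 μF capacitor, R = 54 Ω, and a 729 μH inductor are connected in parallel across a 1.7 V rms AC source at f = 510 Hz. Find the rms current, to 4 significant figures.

288.2 mA

ω = 2πf = 3204 rad/s
X_L = ωL = 2.336 Ω
X_C = 1/(ωC) = 3.853 Ω
Parallel: admittances add. Y = 1/R + 1/(jωL) + jωC
Y = (0.01852 − j0.1685) S
|Y| = 0.1695 S → |Z| = 1/|Y| = 5.899 Ω, ∠Z = −∠Y = 83.73°
I = V/|Z| = 1.7/5.899 = 288.2 mA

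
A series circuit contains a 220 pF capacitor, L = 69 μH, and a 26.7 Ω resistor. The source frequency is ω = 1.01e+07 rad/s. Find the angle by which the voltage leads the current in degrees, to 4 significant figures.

X_L = ωL = 696.9 Ω
X_C = 1/(ωC) = 450.0 Ω
Net reactance X = X_L − X_C = 246.9 Ω
Z = 26.70 + j246.9 Ω
|Z| = √(26.70² + 246.9²) = 248.3 Ω
∠Z = arctan(246.9/26.70) = 83.83°

83.83°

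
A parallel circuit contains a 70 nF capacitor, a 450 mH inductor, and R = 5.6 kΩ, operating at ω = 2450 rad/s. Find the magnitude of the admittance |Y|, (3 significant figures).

X_L = ωL = 1100 Ω
X_C = 1/(ωC) = 5830 Ω
Parallel: admittances add. Y = 1/R + 1/(jωL) + jωC
Y = (0.000179 − j0.000736) S
|Y| = 0.000757 S → |Z| = 1/|Y| = 1320 Ω, ∠Z = −∠Y = 76.4°

757 μS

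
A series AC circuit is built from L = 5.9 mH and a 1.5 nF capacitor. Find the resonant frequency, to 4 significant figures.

53.50 kHz

ω₀ = 1/√(LC) = 1/√(0.0059 × 1.5e-09) = 336100 rad/s
f₀ = ω₀/(2π) = 53.50 kHz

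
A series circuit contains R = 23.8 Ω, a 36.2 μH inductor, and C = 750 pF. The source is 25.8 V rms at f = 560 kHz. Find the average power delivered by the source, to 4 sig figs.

ω = 2πf = 3.519e+06 rad/s
X_L = ωL = 127.4 Ω
X_C = 1/(ωC) = 378.9 Ω
Net reactance X = X_L − X_C = -251.6 Ω
Z = 23.80 − j251.6 Ω
|Z| = √(23.80² + 251.6²) = 252.7 Ω
∠Z = arctan(-251.6/23.80) = -84.60°
I = V/|Z| = 102.1 mA
P = VI cos φ = 25.8 × 0.1021 × cos(-84.60°) = 248.1 mW

248.1 mW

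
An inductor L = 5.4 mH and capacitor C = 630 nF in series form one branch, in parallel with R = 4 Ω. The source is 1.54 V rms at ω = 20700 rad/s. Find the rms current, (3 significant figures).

387 mA

X_L = ωL = 112 Ω
X_C = 1/(ωC) = 76.7 Ω
Branch 1: Z₁ = R = 4.00 Ω
Branch 2 (series LC): Z₂ = j(X_L − X_C) = j35.1 Ω
Parallel: Z = Z₁Z₂/(Z₁+Z₂), |Z| = 3.97 Ω, ∠Z = 6.50°
I = V/|Z| = 1.54/3.97 = 387 mA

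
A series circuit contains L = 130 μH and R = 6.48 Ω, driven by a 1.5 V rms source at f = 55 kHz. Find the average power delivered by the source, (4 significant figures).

7.077 mW

ω = 2πf = 345600 rad/s
X_L = ωL = 44.92 Ω
Z = 6.480 + j44.92 Ω
|Z| = √(6.480² + 44.92²) = 45.39 Ω
∠Z = arctan(44.92/6.480) = 81.79°
I = V/|Z| = 33.05 mA
P = VI cos φ = 1.5 × 0.03305 × cos(81.79°) = 7.077 mW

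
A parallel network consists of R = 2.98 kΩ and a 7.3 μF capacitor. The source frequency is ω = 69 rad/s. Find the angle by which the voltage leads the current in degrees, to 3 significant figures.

X_C = 1/(ωC) = 1990 Ω
Parallel: admittances add. Y = 1/R + jωC
Y = (0.000336 + j0.000504) S
|Y| = 0.000605 S → |Z| = 1/|Y| = 1650 Ω, ∠Z = −∠Y = -56.3°

-56.3°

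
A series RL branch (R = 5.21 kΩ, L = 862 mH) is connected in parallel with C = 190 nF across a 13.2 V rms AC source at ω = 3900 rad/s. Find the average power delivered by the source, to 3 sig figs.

23.6 mW

X_L = ωL = 3360 Ω
X_C = 1/(ωC) = 1350 Ω
Branch 1 (R+jX_L): Z₁ = 5210 + j3360 Ω, |Z₁| = 6200 Ω
Branch 2 (−jX_C): Z₂ = −j1350 Ω
Parallel: Z = Z₁Z₂/(Z₁+Z₂), |Z| = 1500 Ω, ∠Z = -78.3°
I = V/|Z| = 8.81 mA
P = VI cos φ = 13.2 × 0.00881 × cos(-78.3°) = 23.6 mW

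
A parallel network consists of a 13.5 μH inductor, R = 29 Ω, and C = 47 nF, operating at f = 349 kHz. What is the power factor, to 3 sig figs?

0.446

ω = 2πf = 2.193e+06 rad/s
X_L = ωL = 29.6 Ω
X_C = 1/(ωC) = 9.70 Ω
Parallel: admittances add. Y = 1/R + 1/(jωL) + jωC
Y = (0.0345 + j0.0693) S
|Y| = 0.0774 S → |Z| = 1/|Y| = 12.9 Ω, ∠Z = −∠Y = -63.5°
cos φ = cos(-63.5°) = 0.446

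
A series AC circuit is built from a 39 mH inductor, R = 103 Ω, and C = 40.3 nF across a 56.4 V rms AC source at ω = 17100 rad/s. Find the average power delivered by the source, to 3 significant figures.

524 mW

X_L = ωL = 667 Ω
X_C = 1/(ωC) = 1450 Ω
Net reactance X = X_L − X_C = -784 Ω
Z = 103 − j784 Ω
|Z| = √(103² + 784²) = 791 Ω
∠Z = arctan(-784/103) = -82.5°
I = V/|Z| = 71.3 mA
P = VI cos φ = 56.4 × 0.0713 × cos(-82.5°) = 524 mW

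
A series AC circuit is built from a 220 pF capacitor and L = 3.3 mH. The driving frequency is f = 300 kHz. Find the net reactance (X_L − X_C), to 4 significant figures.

3809 Ω

ω = 2πf = 1.885e+06 rad/s
X_L = ωL = 6220 Ω
X_C = 1/(ωC) = 2411 Ω
X = 6220 − 2411 = 3809 Ω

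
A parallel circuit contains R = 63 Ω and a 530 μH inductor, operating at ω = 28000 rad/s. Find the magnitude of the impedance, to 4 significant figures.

X_L = ωL = 14.84 Ω
Parallel: admittances add. Y = 1/R + 1/(jωL)
Y = (0.01587 − j0.06739) S
|Y| = 0.06923 S → |Z| = 1/|Y| = 14.44 Ω, ∠Z = −∠Y = 76.75°

14.44 Ω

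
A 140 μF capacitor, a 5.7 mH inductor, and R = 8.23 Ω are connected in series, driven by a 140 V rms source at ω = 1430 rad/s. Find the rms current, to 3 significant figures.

X_L = ωL = 8.15 Ω
X_C = 1/(ωC) = 5.00 Ω
Net reactance X = X_L − X_C = 3.16 Ω
Z = 8.23 + j3.16 Ω
|Z| = √(8.23² + 3.16²) = 8.81 Ω
I = V/|Z| = 140/8.81 = 15.9 A

15.9 A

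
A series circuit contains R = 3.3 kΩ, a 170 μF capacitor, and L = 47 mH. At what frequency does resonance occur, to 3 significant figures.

ω₀ = 1/√(LC) = 1/√(0.047 × 0.00017) = 353.8 rad/s
f₀ = ω₀/(2π) = 56.3 Hz

56.3 Hz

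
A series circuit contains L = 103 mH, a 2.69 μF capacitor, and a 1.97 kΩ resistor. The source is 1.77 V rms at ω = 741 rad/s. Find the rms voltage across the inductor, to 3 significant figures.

0.0670 V

X_L = ωL = 76.3 Ω
X_C = 1/(ωC) = 502 Ω
Net reactance X = X_L − X_C = -425 Ω
Z = 1970 − j425 Ω
|Z| = √(1970² + 425²) = 2020 Ω
I = V/|Z| = 878 μA
V_L = I·|Z_L| = 0.000878 × 76.3 = 0.0670 V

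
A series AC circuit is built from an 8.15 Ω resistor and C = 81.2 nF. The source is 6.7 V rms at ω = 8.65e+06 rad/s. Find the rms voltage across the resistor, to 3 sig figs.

X_C = 1/(ωC) = 1.42 Ω
Z = 8.15 − j1.42 Ω
|Z| = √(8.15² + 1.42²) = 8.27 Ω
I = V/|Z| = 810 mA
V_R = I·|Z_R| = 0.810 × 8.15 = 6.60 V

6.60 V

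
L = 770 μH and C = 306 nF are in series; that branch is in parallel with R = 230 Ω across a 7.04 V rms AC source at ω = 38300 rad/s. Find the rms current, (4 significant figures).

129.7 mA

X_L = ωL = 29.49 Ω
X_C = 1/(ωC) = 85.33 Ω
Branch 1: Z₁ = R = 230.0 Ω
Branch 2 (series LC): Z₂ = j(X_L − X_C) = −j55.83 Ω
Parallel: Z = Z₁Z₂/(Z₁+Z₂), |Z| = 54.26 Ω, ∠Z = -76.35°
I = V/|Z| = 7.04/54.26 = 129.7 mA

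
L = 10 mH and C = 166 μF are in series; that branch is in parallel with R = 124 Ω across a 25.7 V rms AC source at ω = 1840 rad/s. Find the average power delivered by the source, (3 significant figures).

X_L = ωL = 18.4 Ω
X_C = 1/(ωC) = 3.27 Ω
Branch 1: Z₁ = R = 124 Ω
Branch 2 (series LC): Z₂ = j(X_L − X_C) = j15.1 Ω
Parallel: Z = Z₁Z₂/(Z₁+Z₂), |Z| = 15.0 Ω, ∠Z = 83.0°
I = V/|Z| = 1.71 A
P = VI cos φ = 25.7 × 1.71 × cos(83.0°) = 5.33 W

5.33 W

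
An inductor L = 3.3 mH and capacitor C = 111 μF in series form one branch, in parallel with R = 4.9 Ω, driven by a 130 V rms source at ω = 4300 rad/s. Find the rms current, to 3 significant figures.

28.6 A

X_L = ωL = 14.2 Ω
X_C = 1/(ωC) = 2.10 Ω
Branch 1: Z₁ = R = 4.90 Ω
Branch 2 (series LC): Z₂ = j(X_L − X_C) = j12.1 Ω
Parallel: Z = Z₁Z₂/(Z₁+Z₂), |Z| = 4.54 Ω, ∠Z = 22.1°
I = V/|Z| = 130/4.54 = 28.6 A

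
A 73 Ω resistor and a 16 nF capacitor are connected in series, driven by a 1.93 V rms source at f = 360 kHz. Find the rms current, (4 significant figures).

ω = 2πf = 2.262e+06 rad/s
X_C = 1/(ωC) = 27.63 Ω
Z = 73.00 − j27.63 Ω
|Z| = √(73.00² + 27.63²) = 78.05 Ω
I = V/|Z| = 1.93/78.05 = 24.73 mA

24.73 mA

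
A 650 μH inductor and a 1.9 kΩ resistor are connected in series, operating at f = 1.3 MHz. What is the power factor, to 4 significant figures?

0.3369

ω = 2πf = 8.168e+06 rad/s
X_L = ωL = 5309 Ω
Z = 1900 + j5309 Ω
|Z| = √(1900² + 5309²) = 5639 Ω
∠Z = arctan(5309/1900) = 70.31°
cos φ = cos(70.31°) = 0.3369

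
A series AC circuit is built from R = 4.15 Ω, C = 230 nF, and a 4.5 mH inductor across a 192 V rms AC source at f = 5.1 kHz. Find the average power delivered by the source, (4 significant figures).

1.704 kW

ω = 2πf = 32040 rad/s
X_L = ωL = 144.2 Ω
X_C = 1/(ωC) = 135.7 Ω
Net reactance X = X_L − X_C = 8.517 Ω
Z = 4.150 + j8.517 Ω
|Z| = √(4.150² + 8.517²) = 9.474 Ω
∠Z = arctan(8.517/4.150) = 64.02°
I = V/|Z| = 20.27 A
P = VI cos φ = 192 × 20.27 × cos(64.02°) = 1.704 kW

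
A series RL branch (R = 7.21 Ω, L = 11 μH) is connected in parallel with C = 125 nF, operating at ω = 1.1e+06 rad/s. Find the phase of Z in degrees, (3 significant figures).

-64.6°

X_L = ωL = 12.1 Ω
X_C = 1/(ωC) = 7.27 Ω
Branch 1 (R+jX_L): Z₁ = 7.21 + j12.1 Ω, |Z₁| = 14.1 Ω
Branch 2 (−jX_C): Z₂ = −j7.27 Ω
Parallel: Z = Z₁Z₂/(Z₁+Z₂), |Z| = 11.8 Ω, ∠Z = -64.6°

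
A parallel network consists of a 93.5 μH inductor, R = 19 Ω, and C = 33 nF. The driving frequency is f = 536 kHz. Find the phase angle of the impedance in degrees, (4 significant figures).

ω = 2πf = 3.368e+06 rad/s
X_L = ωL = 314.9 Ω
X_C = 1/(ωC) = 8.998 Ω
Parallel: admittances add. Y = 1/R + 1/(jωL) + jωC
Y = (0.05263 + j0.1080) S
|Y| = 0.1201 S → |Z| = 1/|Y| = 8.326 Ω, ∠Z = −∠Y = -64.01°

-64.01°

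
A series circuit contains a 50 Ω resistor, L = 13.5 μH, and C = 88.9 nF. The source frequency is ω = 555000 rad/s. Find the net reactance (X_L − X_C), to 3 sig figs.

-12.8 Ω

X_L = ωL = 7.49 Ω
X_C = 1/(ωC) = 20.3 Ω
X = 7.49 − 20.3 = -12.8 Ω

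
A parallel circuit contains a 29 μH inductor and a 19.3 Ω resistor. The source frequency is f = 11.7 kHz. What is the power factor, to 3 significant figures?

0.110

ω = 2πf = 73510 rad/s
X_L = ωL = 2.13 Ω
Parallel: admittances add. Y = 1/R + 1/(jωL)
Y = (0.0518 − j0.469) S
|Y| = 0.472 S → |Z| = 1/|Y| = 2.12 Ω, ∠Z = −∠Y = 83.7°
cos φ = cos(83.7°) = 0.110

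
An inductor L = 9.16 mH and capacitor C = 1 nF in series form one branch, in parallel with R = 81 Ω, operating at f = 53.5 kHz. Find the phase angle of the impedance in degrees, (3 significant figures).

37.8°

ω = 2πf = 336200 rad/s
X_L = ωL = 3080 Ω
X_C = 1/(ωC) = 2970 Ω
Branch 1: Z₁ = R = 81.0 Ω
Branch 2 (series LC): Z₂ = j(X_L − X_C) = j104 Ω
Parallel: Z = Z₁Z₂/(Z₁+Z₂), |Z| = 64.0 Ω, ∠Z = 37.8°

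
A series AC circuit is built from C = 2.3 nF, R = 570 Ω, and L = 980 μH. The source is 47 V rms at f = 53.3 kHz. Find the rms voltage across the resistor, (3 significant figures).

23.8 V

ω = 2πf = 334900 rad/s
X_L = ωL = 328 Ω
X_C = 1/(ωC) = 1300 Ω
Net reactance X = X_L − X_C = -970 Ω
Z = 570 − j970 Ω
|Z| = √(570² + 970²) = 1130 Ω
I = V/|Z| = 41.8 mA
V_R = I·|Z_R| = 0.0418 × 570 = 23.8 V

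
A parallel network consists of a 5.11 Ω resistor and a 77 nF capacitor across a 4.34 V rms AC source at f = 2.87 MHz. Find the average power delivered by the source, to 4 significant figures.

ω = 2πf = 1.803e+07 rad/s
X_C = 1/(ωC) = 0.7202 Ω
Parallel: admittances add. Y = 1/R + jωC
Y = (0.1957 + j1.389) S
|Y| = 1.402 S → |Z| = 1/|Y| = 0.7131 Ω, ∠Z = −∠Y = -81.98°
I = V/|Z| = 6.086 A
P = VI cos φ = 4.34 × 6.086 × cos(-81.98°) = 3.686 W

3.686 W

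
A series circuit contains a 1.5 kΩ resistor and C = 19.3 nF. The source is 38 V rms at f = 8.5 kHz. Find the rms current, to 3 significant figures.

ω = 2πf = 53410 rad/s
X_C = 1/(ωC) = 970 Ω
Z = 1500 − j970 Ω
|Z| = √(1500² + 970²) = 1790 Ω
I = V/|Z| = 38/1790 = 21.3 mA

21.3 mA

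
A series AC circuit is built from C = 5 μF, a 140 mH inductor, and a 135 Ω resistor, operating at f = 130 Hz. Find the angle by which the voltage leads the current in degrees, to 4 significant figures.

-44.03°

ω = 2πf = 816.8 rad/s
X_L = ωL = 114.4 Ω
X_C = 1/(ωC) = 244.9 Ω
Net reactance X = X_L − X_C = -130.5 Ω
Z = 135.0 − j130.5 Ω
|Z| = √(135.0² + 130.5²) = 187.8 Ω
∠Z = arctan(-130.5/135.0) = -44.03°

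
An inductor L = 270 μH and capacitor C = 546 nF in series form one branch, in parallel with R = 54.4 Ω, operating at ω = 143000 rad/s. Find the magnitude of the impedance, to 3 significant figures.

23.3 Ω

X_L = ωL = 38.6 Ω
X_C = 1/(ωC) = 12.8 Ω
Branch 1: Z₁ = R = 54.4 Ω
Branch 2 (series LC): Z₂ = j(X_L − X_C) = j25.8 Ω
Parallel: Z = Z₁Z₂/(Z₁+Z₂), |Z| = 23.3 Ω, ∠Z = 64.6°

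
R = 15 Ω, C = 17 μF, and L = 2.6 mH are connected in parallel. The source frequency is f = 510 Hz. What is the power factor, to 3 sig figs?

ω = 2πf = 3204 rad/s
X_L = ωL = 8.33 Ω
X_C = 1/(ωC) = 18.4 Ω
Parallel: admittances add. Y = 1/R + 1/(jωL) + jωC
Y = (0.0667 − j0.0656) S
|Y| = 0.0935 S → |Z| = 1/|Y| = 10.7 Ω, ∠Z = −∠Y = 44.5°
cos φ = cos(44.5°) = 0.713

0.713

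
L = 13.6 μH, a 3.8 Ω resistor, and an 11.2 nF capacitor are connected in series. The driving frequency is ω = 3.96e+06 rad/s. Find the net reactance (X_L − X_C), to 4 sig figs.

X_L = ωL = 53.86 Ω
X_C = 1/(ωC) = 22.55 Ω
X = 53.86 − 22.55 = 31.31 Ω

31.31 Ω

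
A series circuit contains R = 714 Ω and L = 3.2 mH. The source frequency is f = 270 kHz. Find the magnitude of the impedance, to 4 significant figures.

ω = 2πf = 1.696e+06 rad/s
X_L = ωL = 5429 Ω
Z = 714.0 + j5429 Ω
|Z| = √(714.0² + 5429²) = 5475 Ω

5475 Ω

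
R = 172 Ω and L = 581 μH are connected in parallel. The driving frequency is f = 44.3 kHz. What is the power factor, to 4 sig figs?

ω = 2πf = 278300 rad/s
X_L = ωL = 161.7 Ω
Parallel: admittances add. Y = 1/R + 1/(jωL)
Y = (0.005814 − j0.006184) S
|Y| = 0.008488 S → |Z| = 1/|Y| = 117.8 Ω, ∠Z = −∠Y = 46.76°
cos φ = cos(46.76°) = 0.6850

0.6850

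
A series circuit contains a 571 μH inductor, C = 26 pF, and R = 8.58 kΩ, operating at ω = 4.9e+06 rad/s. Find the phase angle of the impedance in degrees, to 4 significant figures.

X_L = ωL = 2798 Ω
X_C = 1/(ωC) = 7849 Ω
Net reactance X = X_L − X_C = -5051 Ω
Z = 8580 − j5051 Ω
|Z| = √(8580² + 5051²) = 9957 Ω
∠Z = arctan(-5051/8580) = -30.49°

-30.49°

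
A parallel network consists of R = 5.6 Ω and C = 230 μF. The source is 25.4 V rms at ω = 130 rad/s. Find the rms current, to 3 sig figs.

4.60 A

X_C = 1/(ωC) = 33.4 Ω
Parallel: admittances add. Y = 1/R + jωC
Y = (0.179 + j0.0299) S
|Y| = 0.181 S → |Z| = 1/|Y| = 5.52 Ω, ∠Z = −∠Y = -9.51°
I = V/|Z| = 25.4/5.52 = 4.60 A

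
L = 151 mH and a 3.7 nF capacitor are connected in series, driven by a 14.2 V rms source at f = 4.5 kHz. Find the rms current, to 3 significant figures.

2.68 mA

ω = 2πf = 28270 rad/s
X_L = ωL = 4270 Ω
X_C = 1/(ωC) = 9560 Ω
Net reactance X = X_L − X_C = -5290 Ω
Z = − j5290 Ω
|Z| = √(0² + 5290²) = 5290 Ω
I = V/|Z| = 14.2/5290 = 2.68 mA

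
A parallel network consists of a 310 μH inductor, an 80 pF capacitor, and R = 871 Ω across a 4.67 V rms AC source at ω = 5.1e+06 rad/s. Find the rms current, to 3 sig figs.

X_L = ωL = 1580 Ω
X_C = 1/(ωC) = 2450 Ω
Parallel: admittances add. Y = 1/R + 1/(jωL) + jωC
Y = (0.00115 − j0.000225) S
|Y| = 0.00117 S → |Z| = 1/|Y| = 855 Ω, ∠Z = −∠Y = 11.1°
I = V/|Z| = 4.67/855 = 5.46 mA

5.46 mA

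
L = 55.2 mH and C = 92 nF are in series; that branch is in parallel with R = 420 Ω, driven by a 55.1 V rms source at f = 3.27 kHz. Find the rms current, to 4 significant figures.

159.7 mA

ω = 2πf = 20550 rad/s
X_L = ωL = 1134 Ω
X_C = 1/(ωC) = 529.0 Ω
Branch 1: Z₁ = R = 420.0 Ω
Branch 2 (series LC): Z₂ = j(X_L − X_C) = j605.1 Ω
Parallel: Z = Z₁Z₂/(Z₁+Z₂), |Z| = 345.0 Ω, ∠Z = 34.76°
I = V/|Z| = 55.1/345.0 = 159.7 mA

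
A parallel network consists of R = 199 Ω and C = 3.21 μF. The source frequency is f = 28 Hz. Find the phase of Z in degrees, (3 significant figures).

-6.41°

ω = 2πf = 175.9 rad/s
X_C = 1/(ωC) = 1770 Ω
Parallel: admittances add. Y = 1/R + jωC
Y = (0.00503 + j0.000565) S
|Y| = 0.00506 S → |Z| = 1/|Y| = 198 Ω, ∠Z = −∠Y = -6.41°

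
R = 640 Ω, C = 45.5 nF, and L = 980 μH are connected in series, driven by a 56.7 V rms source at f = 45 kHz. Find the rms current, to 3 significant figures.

84.6 mA

ω = 2πf = 282700 rad/s
X_L = ωL = 277 Ω
X_C = 1/(ωC) = 77.7 Ω
Net reactance X = X_L − X_C = 199 Ω
Z = 640 + j199 Ω
|Z| = √(640² + 199²) = 670 Ω
I = V/|Z| = 56.7/670 = 84.6 mA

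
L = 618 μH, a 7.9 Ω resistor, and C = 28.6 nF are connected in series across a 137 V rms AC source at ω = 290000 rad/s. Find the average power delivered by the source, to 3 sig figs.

42.3 W

X_L = ωL = 179 Ω
X_C = 1/(ωC) = 121 Ω
Net reactance X = X_L − X_C = 58.7 Ω
Z = 7.90 + j58.7 Ω
|Z| = √(7.90² + 58.7²) = 59.2 Ω
∠Z = arctan(58.7/7.90) = 82.3°
I = V/|Z| = 2.31 A
P = VI cos φ = 137 × 2.31 × cos(82.3°) = 42.3 W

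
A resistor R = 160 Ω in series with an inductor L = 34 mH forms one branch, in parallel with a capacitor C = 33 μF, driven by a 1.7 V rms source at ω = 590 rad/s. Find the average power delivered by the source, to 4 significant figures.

17.78 mW

X_L = ωL = 20.06 Ω
X_C = 1/(ωC) = 51.36 Ω
Branch 1 (R+jX_L): Z₁ = 160.0 + j20.06 Ω, |Z₁| = 161.3 Ω
Branch 2 (−jX_C): Z₂ = −j51.36 Ω
Parallel: Z = Z₁Z₂/(Z₁+Z₂), |Z| = 50.80 Ω, ∠Z = -71.78°
I = V/|Z| = 33.46 mA
P = VI cos φ = 1.7 × 0.03346 × cos(-71.78°) = 17.78 mW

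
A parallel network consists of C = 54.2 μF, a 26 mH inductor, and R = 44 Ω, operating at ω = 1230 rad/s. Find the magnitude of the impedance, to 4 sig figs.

23.77 Ω

X_L = ωL = 31.98 Ω
X_C = 1/(ωC) = 15.00 Ω
Parallel: admittances add. Y = 1/R + 1/(jωL) + jωC
Y = (0.02273 + j0.03540) S
|Y| = 0.04206 S → |Z| = 1/|Y| = 23.77 Ω, ∠Z = −∠Y = -57.30°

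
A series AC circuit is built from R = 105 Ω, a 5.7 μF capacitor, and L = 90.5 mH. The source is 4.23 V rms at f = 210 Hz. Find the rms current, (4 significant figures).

ω = 2πf = 1319 rad/s
X_L = ωL = 119.4 Ω
X_C = 1/(ωC) = 133.0 Ω
Net reactance X = X_L − X_C = -13.55 Ω
Z = 105.0 − j13.55 Ω
|Z| = √(105.0² + 13.55²) = 105.9 Ω
I = V/|Z| = 4.23/105.9 = 39.95 mA

39.95 mA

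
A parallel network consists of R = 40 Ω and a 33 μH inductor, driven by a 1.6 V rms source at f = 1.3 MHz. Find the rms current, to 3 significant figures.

ω = 2πf = 8.168e+06 rad/s
X_L = ωL = 270 Ω
Parallel: admittances add. Y = 1/R + 1/(jωL)
Y = (0.0250 − j0.00371) S
|Y| = 0.0253 S → |Z| = 1/|Y| = 39.6 Ω, ∠Z = −∠Y = 8.44°
I = V/|Z| = 1.6/39.6 = 40.4 mA

40.4 mA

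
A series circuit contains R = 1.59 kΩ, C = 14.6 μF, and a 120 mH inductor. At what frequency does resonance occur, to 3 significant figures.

120 Hz

ω₀ = 1/√(LC) = 1/√(0.12 × 1.46e-05) = 755.5 rad/s
f₀ = ω₀/(2π) = 120 Hz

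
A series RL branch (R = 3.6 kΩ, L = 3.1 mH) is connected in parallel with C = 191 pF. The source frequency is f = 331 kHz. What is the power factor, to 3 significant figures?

0.230

ω = 2πf = 2.08e+06 rad/s
X_L = ωL = 6450 Ω
X_C = 1/(ωC) = 2520 Ω
Branch 1 (R+jX_L): Z₁ = 3600 + j6450 Ω, |Z₁| = 7380 Ω
Branch 2 (−jX_C): Z₂ = −j2520 Ω
Parallel: Z = Z₁Z₂/(Z₁+Z₂), |Z| = 3490 Ω, ∠Z = -76.7°
cos φ = cos(-76.7°) = 0.230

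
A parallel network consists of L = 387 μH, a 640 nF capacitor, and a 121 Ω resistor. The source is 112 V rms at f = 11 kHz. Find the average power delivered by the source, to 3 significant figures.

104 W

ω = 2πf = 69120 rad/s
X_L = ωL = 26.7 Ω
X_C = 1/(ωC) = 22.6 Ω
Parallel: admittances add. Y = 1/R + 1/(jωL) + jωC
Y = (0.00826 + j0.00685) S
|Y| = 0.0107 S → |Z| = 1/|Y| = 93.2 Ω, ∠Z = −∠Y = -39.6°
I = V/|Z| = 1.20 A
P = VI cos φ = 112 × 1.20 × cos(-39.6°) = 104 W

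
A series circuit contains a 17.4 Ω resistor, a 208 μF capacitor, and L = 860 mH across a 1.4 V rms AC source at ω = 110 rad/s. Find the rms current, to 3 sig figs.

X_L = ωL = 94.6 Ω
X_C = 1/(ωC) = 43.7 Ω
Net reactance X = X_L − X_C = 50.9 Ω
Z = 17.4 + j50.9 Ω
|Z| = √(17.4² + 50.9²) = 53.8 Ω
I = V/|Z| = 1.4/53.8 = 26.0 mA

26.0 mA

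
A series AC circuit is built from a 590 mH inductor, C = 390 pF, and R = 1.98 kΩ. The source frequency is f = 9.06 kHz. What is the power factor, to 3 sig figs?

0.170

ω = 2πf = 56930 rad/s
X_L = ωL = 33600 Ω
X_C = 1/(ωC) = 45000 Ω
Net reactance X = X_L − X_C = -11500 Ω
Z = 1980 − j11500 Ω
|Z| = √(1980² + 11500²) = 11600 Ω
∠Z = arctan(-11500/1980) = -80.2°
cos φ = cos(-80.2°) = 0.170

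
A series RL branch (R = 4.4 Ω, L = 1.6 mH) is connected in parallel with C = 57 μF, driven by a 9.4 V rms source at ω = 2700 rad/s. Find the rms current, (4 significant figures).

1.152 A

X_L = ωL = 4.320 Ω
X_C = 1/(ωC) = 6.498 Ω
Branch 1 (R+jX_L): Z₁ = 4.400 + j4.320 Ω, |Z₁| = 6.166 Ω
Branch 2 (−jX_C): Z₂ = −j6.498 Ω
Parallel: Z = Z₁Z₂/(Z₁+Z₂), |Z| = 8.161 Ω, ∠Z = -19.19°
I = V/|Z| = 9.4/8.161 = 1.152 A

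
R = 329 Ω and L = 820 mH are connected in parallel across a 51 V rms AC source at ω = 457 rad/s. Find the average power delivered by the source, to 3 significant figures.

X_L = ωL = 375 Ω
Parallel: admittances add. Y = 1/R + 1/(jωL)
Y = (0.00304 − j0.00267) S
|Y| = 0.00404 S → |Z| = 1/|Y| = 247 Ω, ∠Z = −∠Y = 41.3°
I = V/|Z| = 206 mA
P = VI cos φ = 51 × 0.206 × cos(41.3°) = 7.91 W

7.91 W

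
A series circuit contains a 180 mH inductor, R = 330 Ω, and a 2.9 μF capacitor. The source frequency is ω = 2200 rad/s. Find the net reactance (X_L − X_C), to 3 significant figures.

X_L = ωL = 396 Ω
X_C = 1/(ωC) = 157 Ω
X = 396 − 157 = 239 Ω

239 Ω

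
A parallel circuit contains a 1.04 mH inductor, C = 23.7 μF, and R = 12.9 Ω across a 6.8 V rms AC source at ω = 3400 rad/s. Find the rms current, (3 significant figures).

1.47 A

X_L = ωL = 3.54 Ω
X_C = 1/(ωC) = 12.4 Ω
Parallel: admittances add. Y = 1/R + 1/(jωL) + jωC
Y = (0.0775 − j0.202) S
|Y| = 0.217 S → |Z| = 1/|Y| = 4.62 Ω, ∠Z = −∠Y = 69.0°
I = V/|Z| = 6.8/4.62 = 1.47 A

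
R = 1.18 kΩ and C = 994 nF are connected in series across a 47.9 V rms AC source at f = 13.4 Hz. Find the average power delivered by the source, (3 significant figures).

ω = 2πf = 84.19 rad/s
X_C = 1/(ωC) = 11900 Ω
Z = 1180 − j11900 Ω
|Z| = √(1180² + 11900²) = 12000 Ω
∠Z = arctan(-11900/1180) = -84.4°
I = V/|Z| = 3.99 mA
P = VI cos φ = 47.9 × 0.00399 × cos(-84.4°) = 18.8 mW

18.8 mW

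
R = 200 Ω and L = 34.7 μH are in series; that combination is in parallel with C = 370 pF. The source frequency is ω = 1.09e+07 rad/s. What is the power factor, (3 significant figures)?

0.486

X_L = ωL = 378 Ω
X_C = 1/(ωC) = 248 Ω
Branch 1 (R+jX_L): Z₁ = 200 + j378 Ω, |Z₁| = 428 Ω
Branch 2 (−jX_C): Z₂ = −j248 Ω
Parallel: Z = Z₁Z₂/(Z₁+Z₂), |Z| = 444 Ω, ∠Z = -60.9°
cos φ = cos(-60.9°) = 0.486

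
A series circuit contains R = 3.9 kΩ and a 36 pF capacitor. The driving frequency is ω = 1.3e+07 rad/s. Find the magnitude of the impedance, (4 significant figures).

X_C = 1/(ωC) = 2137 Ω
Z = 3900 − j2137 Ω
|Z| = √(3900² + 2137²) = 4447 Ω

4447 Ω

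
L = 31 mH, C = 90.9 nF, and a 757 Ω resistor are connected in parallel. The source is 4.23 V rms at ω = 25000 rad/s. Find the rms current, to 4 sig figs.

X_L = ωL = 775.0 Ω
X_C = 1/(ωC) = 440.0 Ω
Parallel: admittances add. Y = 1/R + 1/(jωL) + jωC
Y = (0.001321 + j0.0009822) S
|Y| = 0.001646 S → |Z| = 1/|Y| = 607.5 Ω, ∠Z = −∠Y = -36.63°
I = V/|Z| = 4.23/607.5 = 6.963 mA

6.963 mA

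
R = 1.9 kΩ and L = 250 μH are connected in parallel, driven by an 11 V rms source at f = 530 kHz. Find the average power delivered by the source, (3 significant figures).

ω = 2πf = 3.33e+06 rad/s
X_L = ωL = 833 Ω
Parallel: admittances add. Y = 1/R + 1/(jωL)
Y = (0.000526 − j0.00120) S
|Y| = 0.00131 S → |Z| = 1/|Y| = 763 Ω, ∠Z = −∠Y = 66.3°
I = V/|Z| = 14.4 mA
P = VI cos φ = 11 × 0.0144 × cos(66.3°) = 63.7 mW

63.7 mW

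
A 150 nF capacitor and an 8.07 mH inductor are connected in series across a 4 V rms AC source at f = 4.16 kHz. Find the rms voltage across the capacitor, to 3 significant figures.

23.1 V

ω = 2πf = 26140 rad/s
X_L = ωL = 211 Ω
X_C = 1/(ωC) = 255 Ω
Net reactance X = X_L − X_C = -44.1 Ω
Z = − j44.1 Ω
|Z| = √(0² + 44.1²) = 44.1 Ω
I = V/|Z| = 90.7 mA
V_C = I·|Z_C| = 0.0907 × 255 = 23.1 V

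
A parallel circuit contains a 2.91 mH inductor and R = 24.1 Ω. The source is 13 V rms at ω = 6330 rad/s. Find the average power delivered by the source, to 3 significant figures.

X_L = ωL = 18.4 Ω
Parallel: admittances add. Y = 1/R + 1/(jωL)
Y = (0.0415 − j0.0543) S
|Y| = 0.0683 S → |Z| = 1/|Y| = 14.6 Ω, ∠Z = −∠Y = 52.6°
I = V/|Z| = 888 mA
P = VI cos φ = 13 × 0.888 × cos(52.6°) = 7.01 W

7.01 W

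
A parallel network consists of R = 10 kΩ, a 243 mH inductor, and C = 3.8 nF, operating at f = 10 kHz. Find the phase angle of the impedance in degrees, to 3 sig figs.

-60.0°

ω = 2πf = 62830 rad/s
X_L = ωL = 15300 Ω
X_C = 1/(ωC) = 4190 Ω
Parallel: admittances add. Y = 1/R + 1/(jωL) + jωC
Y = (0.000100 + j0.000173) S
|Y| = 0.000200 S → |Z| = 1/|Y| = 5000 Ω, ∠Z = −∠Y = -60.0°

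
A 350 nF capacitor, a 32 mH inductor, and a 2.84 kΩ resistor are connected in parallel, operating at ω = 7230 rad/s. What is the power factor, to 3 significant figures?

0.193

X_L = ωL = 231 Ω
X_C = 1/(ωC) = 395 Ω
Parallel: admittances add. Y = 1/R + 1/(jωL) + jωC
Y = (0.000352 − j0.00179) S
|Y| = 0.00183 S → |Z| = 1/|Y| = 548 Ω, ∠Z = −∠Y = 78.9°
cos φ = cos(78.9°) = 0.193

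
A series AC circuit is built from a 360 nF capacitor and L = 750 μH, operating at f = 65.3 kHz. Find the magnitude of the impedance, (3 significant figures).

301 Ω

ω = 2πf = 410300 rad/s
X_L = ωL = 308 Ω
X_C = 1/(ωC) = 6.77 Ω
Net reactance X = X_L − X_C = 301 Ω
Z = j301 Ω
|Z| = √(0² + 301²) = 301 Ω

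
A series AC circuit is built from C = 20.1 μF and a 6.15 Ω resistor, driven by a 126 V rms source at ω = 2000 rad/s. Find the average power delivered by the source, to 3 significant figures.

149 W

X_C = 1/(ωC) = 24.9 Ω
Z = 6.15 − j24.9 Ω
|Z| = √(6.15² + 24.9²) = 25.6 Ω
∠Z = arctan(-24.9/6.15) = -76.1°
I = V/|Z| = 4.92 A
P = VI cos φ = 126 × 4.92 × cos(-76.1°) = 149 W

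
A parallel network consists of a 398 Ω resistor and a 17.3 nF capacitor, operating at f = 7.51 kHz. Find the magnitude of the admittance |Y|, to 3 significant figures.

ω = 2πf = 47190 rad/s
X_C = 1/(ωC) = 1220 Ω
Parallel: admittances add. Y = 1/R + jωC
Y = (0.00251 + j0.000816) S
|Y| = 0.00264 S → |Z| = 1/|Y| = 379 Ω, ∠Z = −∠Y = -18.0°

2.64 mS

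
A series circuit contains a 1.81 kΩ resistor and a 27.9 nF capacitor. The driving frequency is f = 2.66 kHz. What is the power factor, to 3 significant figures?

0.645

ω = 2πf = 16710 rad/s
X_C = 1/(ωC) = 2140 Ω
Z = 1810 − j2140 Ω
|Z| = √(1810² + 2140²) = 2810 Ω
∠Z = arctan(-2140/1810) = -49.8°
cos φ = cos(-49.8°) = 0.645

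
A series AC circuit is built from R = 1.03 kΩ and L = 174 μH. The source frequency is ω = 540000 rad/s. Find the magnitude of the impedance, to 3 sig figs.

X_L = ωL = 94.0 Ω
Z = 1030 + j94.0 Ω
|Z| = √(1030² + 94.0²) = 1030 Ω

1030 Ω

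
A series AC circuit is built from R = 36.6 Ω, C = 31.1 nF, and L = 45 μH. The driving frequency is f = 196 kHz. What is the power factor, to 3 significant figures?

ω = 2πf = 1.232e+06 rad/s
X_L = ωL = 55.4 Ω
X_C = 1/(ωC) = 26.1 Ω
Net reactance X = X_L − X_C = 29.3 Ω
Z = 36.6 + j29.3 Ω
|Z| = √(36.6² + 29.3²) = 46.9 Ω
∠Z = arctan(29.3/36.6) = 38.7°
cos φ = cos(38.7°) = 0.781

0.781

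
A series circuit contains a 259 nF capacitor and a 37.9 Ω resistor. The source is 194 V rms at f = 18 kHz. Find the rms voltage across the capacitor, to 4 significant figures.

129.8 V

ω = 2πf = 113100 rad/s
X_C = 1/(ωC) = 34.14 Ω
Z = 37.90 − j34.14 Ω
|Z| = √(37.90² + 34.14²) = 51.01 Ω
I = V/|Z| = 3.803 A
V_C = I·|Z_C| = 3.803 × 34.14 = 129.8 V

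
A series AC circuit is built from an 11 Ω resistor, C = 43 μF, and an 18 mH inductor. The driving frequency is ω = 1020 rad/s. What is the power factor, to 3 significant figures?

X_L = ωL = 18.4 Ω
X_C = 1/(ωC) = 22.8 Ω
Net reactance X = X_L − X_C = -4.44 Ω
Z = 11.0 − j4.44 Ω
|Z| = √(11.0² + 4.44²) = 11.9 Ω
∠Z = arctan(-4.44/11.0) = -22.0°
cos φ = cos(-22.0°) = 0.927

0.927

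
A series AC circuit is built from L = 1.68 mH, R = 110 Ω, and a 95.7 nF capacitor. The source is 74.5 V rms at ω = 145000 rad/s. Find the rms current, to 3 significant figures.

366 mA

X_L = ωL = 244 Ω
X_C = 1/(ωC) = 72.1 Ω
Net reactance X = X_L − X_C = 172 Ω
Z = 110 + j172 Ω
|Z| = √(110² + 172²) = 204 Ω
I = V/|Z| = 74.5/204 = 366 mA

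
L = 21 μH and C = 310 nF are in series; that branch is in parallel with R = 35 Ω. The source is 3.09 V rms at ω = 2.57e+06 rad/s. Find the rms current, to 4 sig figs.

X_L = ωL = 53.97 Ω
X_C = 1/(ωC) = 1.255 Ω
Branch 1: Z₁ = R = 35.00 Ω
Branch 2 (series LC): Z₂ = j(X_L − X_C) = j52.71 Ω
Parallel: Z = Z₁Z₂/(Z₁+Z₂), |Z| = 29.16 Ω, ∠Z = 33.58°
I = V/|Z| = 3.09/29.16 = 106.0 mA

106.0 mA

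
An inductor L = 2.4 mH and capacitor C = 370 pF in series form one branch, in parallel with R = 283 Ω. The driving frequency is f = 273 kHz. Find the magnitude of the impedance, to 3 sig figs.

281 Ω

ω = 2πf = 1.715e+06 rad/s
X_L = ωL = 4120 Ω
X_C = 1/(ωC) = 1580 Ω
Branch 1: Z₁ = R = 283 Ω
Branch 2 (series LC): Z₂ = j(X_L − X_C) = j2540 Ω
Parallel: Z = Z₁Z₂/(Z₁+Z₂), |Z| = 281 Ω, ∠Z = 6.35°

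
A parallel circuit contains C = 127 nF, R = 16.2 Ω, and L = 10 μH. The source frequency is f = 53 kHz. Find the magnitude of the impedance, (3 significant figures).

ω = 2πf = 333000 rad/s
X_L = ωL = 3.33 Ω
X_C = 1/(ωC) = 23.6 Ω
Parallel: admittances add. Y = 1/R + 1/(jωL) + jωC
Y = (0.0617 − j0.258) S
|Y| = 0.265 S → |Z| = 1/|Y| = 3.77 Ω, ∠Z = −∠Y = 76.5°

3.77 Ω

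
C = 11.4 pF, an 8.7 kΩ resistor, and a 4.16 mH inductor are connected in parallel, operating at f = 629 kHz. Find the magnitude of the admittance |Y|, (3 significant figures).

ω = 2πf = 3.952e+06 rad/s
X_L = ωL = 16400 Ω
X_C = 1/(ωC) = 22200 Ω
Parallel: admittances add. Y = 1/R + 1/(jωL) + jωC
Y = (0.000115 − j1.58e-05) S
|Y| = 0.000116 S → |Z| = 1/|Y| = 8620 Ω, ∠Z = −∠Y = 7.81°

116 μS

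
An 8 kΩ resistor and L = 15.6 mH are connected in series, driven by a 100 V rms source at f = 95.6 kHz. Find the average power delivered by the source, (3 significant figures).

ω = 2πf = 600700 rad/s
X_L = ωL = 9370 Ω
Z = 8000 + j9370 Ω
|Z| = √(8000² + 9370²) = 12300 Ω
∠Z = arctan(9370/8000) = 49.5°
I = V/|Z| = 8.12 mA
P = VI cos φ = 100 × 0.00812 × cos(49.5°) = 527 mW

527 mW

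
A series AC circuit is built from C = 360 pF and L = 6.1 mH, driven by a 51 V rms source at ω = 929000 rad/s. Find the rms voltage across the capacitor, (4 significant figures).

X_L = ωL = 5667 Ω
X_C = 1/(ωC) = 2990 Ω
Net reactance X = X_L − X_C = 2677 Ω
Z = j2677 Ω
|Z| = √(0² + 2677²) = 2677 Ω
I = V/|Z| = 19.05 mA
V_C = I·|Z_C| = 0.01905 × 2990 = 56.97 V

56.97 V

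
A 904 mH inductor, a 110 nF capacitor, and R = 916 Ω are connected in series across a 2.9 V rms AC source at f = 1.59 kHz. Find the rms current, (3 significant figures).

355 μA

ω = 2πf = 9990 rad/s
X_L = ωL = 9030 Ω
X_C = 1/(ωC) = 910 Ω
Net reactance X = X_L − X_C = 8120 Ω
Z = 916 + j8120 Ω
|Z| = √(916² + 8120²) = 8170 Ω
I = V/|Z| = 2.9/8170 = 355 μA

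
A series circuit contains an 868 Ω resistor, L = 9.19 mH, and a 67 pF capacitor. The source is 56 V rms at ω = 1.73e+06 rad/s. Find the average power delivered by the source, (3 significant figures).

X_L = ωL = 15900 Ω
X_C = 1/(ωC) = 8630 Ω
Net reactance X = X_L − X_C = 7270 Ω
Z = 868 + j7270 Ω
|Z| = √(868² + 7270²) = 7320 Ω
∠Z = arctan(7270/868) = 83.2°
I = V/|Z| = 7.65 mA
P = VI cos φ = 56 × 0.00765 × cos(83.2°) = 50.8 mW

50.8 mW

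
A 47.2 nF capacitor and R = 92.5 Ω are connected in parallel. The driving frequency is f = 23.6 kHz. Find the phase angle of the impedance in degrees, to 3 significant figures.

ω = 2πf = 148300 rad/s
X_C = 1/(ωC) = 143 Ω
Parallel: admittances add. Y = 1/R + jωC
Y = (0.0108 + j0.00700) S
|Y| = 0.0129 S → |Z| = 1/|Y| = 77.6 Ω, ∠Z = −∠Y = -32.9°

-32.9°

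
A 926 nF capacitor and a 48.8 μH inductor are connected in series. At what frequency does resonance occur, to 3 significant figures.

23.7 kHz

ω₀ = 1/√(LC) = 1/√(4.88e-05 × 9.26e-07) = 148800 rad/s
f₀ = ω₀/(2π) = 23.7 kHz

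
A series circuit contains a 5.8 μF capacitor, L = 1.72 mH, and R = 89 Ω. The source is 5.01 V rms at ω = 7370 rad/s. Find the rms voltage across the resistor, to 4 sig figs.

4.974 V

X_L = ωL = 12.68 Ω
X_C = 1/(ωC) = 23.39 Ω
Net reactance X = X_L − X_C = -10.72 Ω
Z = 89.00 − j10.72 Ω
|Z| = √(89.00² + 10.72²) = 89.64 Ω
I = V/|Z| = 55.89 mA
V_R = I·|Z_R| = 0.05589 × 89.00 = 4.974 V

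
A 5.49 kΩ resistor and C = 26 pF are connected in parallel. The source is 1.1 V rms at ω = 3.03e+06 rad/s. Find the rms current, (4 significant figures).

X_C = 1/(ωC) = 12690 Ω
Parallel: admittances add. Y = 1/R + jωC
Y = (0.0001821 + j7.878e-05) S
|Y| = 0.0001985 S → |Z| = 1/|Y| = 5039 Ω, ∠Z = −∠Y = -23.39°
I = V/|Z| = 1.1/5039 = 218.3 μA

218.3 μA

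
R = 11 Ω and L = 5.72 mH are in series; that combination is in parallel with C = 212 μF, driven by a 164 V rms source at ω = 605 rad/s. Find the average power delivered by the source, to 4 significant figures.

X_L = ωL = 3.461 Ω
X_C = 1/(ωC) = 7.797 Ω
Branch 1 (R+jX_L): Z₁ = 11.00 + j3.461 Ω, |Z₁| = 11.53 Ω
Branch 2 (−jX_C): Z₂ = −j7.797 Ω
Parallel: Z = Z₁Z₂/(Z₁+Z₂), |Z| = 7.604 Ω, ∠Z = -51.02°
I = V/|Z| = 21.57 A
P = VI cos φ = 164 × 21.57 × cos(-51.02°) = 2.225 kW

2.225 kW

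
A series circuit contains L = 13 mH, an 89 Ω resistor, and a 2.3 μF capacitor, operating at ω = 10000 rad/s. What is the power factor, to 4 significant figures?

X_L = ωL = 130.0 Ω
X_C = 1/(ωC) = 43.48 Ω
Net reactance X = X_L − X_C = 86.52 Ω
Z = 89.00 + j86.52 Ω
|Z| = √(89.00² + 86.52²) = 124.1 Ω
∠Z = arctan(86.52/89.00) = 44.19°
cos φ = cos(44.19°) = 0.7170

0.7170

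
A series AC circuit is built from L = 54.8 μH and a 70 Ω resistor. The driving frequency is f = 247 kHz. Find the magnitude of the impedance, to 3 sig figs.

110 Ω

ω = 2πf = 1.552e+06 rad/s
X_L = ωL = 85.0 Ω
Z = 70.0 + j85.0 Ω
|Z| = √(70.0² + 85.0²) = 110 Ω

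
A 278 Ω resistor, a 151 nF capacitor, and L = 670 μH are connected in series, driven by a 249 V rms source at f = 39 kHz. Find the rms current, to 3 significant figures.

ω = 2πf = 245000 rad/s
X_L = ωL = 164 Ω
X_C = 1/(ωC) = 27.0 Ω
Net reactance X = X_L − X_C = 137 Ω
Z = 278 + j137 Ω
|Z| = √(278² + 137²) = 310 Ω
I = V/|Z| = 249/310 = 803 mA

803 mA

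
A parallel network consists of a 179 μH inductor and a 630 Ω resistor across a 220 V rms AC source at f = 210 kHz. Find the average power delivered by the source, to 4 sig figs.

ω = 2πf = 1.319e+06 rad/s
X_L = ωL = 236.2 Ω
Parallel: admittances add. Y = 1/R + 1/(jωL)
Y = (0.001587 − j0.004234) S
|Y| = 0.004522 S → |Z| = 1/|Y| = 221.2 Ω, ∠Z = −∠Y = 69.45°
I = V/|Z| = 994.8 mA
P = VI cos φ = 220 × 0.9948 × cos(69.45°) = 76.83 W

76.83 W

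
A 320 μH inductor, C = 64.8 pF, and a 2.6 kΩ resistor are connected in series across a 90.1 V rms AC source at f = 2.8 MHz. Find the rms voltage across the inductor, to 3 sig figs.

ω = 2πf = 1.759e+07 rad/s
X_L = ωL = 5630 Ω
X_C = 1/(ωC) = 877 Ω
Net reactance X = X_L − X_C = 4750 Ω
Z = 2600 + j4750 Ω
|Z| = √(2600² + 4750²) = 5420 Ω
I = V/|Z| = 16.6 mA
V_L = I·|Z_L| = 0.0166 × 5630 = 93.6 V

93.6 V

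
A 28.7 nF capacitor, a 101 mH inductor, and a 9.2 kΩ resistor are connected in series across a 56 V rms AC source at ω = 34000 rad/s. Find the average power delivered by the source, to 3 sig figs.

319 mW

X_L = ωL = 3430 Ω
X_C = 1/(ωC) = 1020 Ω
Net reactance X = X_L − X_C = 2410 Ω
Z = 9200 + j2410 Ω
|Z| = √(9200² + 2410²) = 9510 Ω
∠Z = arctan(2410/9200) = 14.7°
I = V/|Z| = 5.89 mA
P = VI cos φ = 56 × 0.00589 × cos(14.7°) = 319 mW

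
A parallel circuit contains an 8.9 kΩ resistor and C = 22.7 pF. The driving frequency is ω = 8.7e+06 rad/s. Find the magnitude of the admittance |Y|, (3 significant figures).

X_C = 1/(ωC) = 5060 Ω
Parallel: admittances add. Y = 1/R + jωC
Y = (0.000112 + j0.000197) S
|Y| = 0.000227 S → |Z| = 1/|Y| = 4400 Ω, ∠Z = −∠Y = -60.4°

227 μS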